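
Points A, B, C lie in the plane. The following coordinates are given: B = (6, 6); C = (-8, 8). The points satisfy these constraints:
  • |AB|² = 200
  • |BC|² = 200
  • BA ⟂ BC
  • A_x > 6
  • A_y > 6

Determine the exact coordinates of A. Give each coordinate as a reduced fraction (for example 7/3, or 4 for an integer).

A = (8, 20)

1. A_x = 8  [[BA ⟂ BC ⇒ -14x+2y+72=0] ∩ [|A−(6, 6)|²=200]]
2. A_y = 20  [[BA ⟂ BC ⇒ -14x+2y+72=0] ∩ [|A−(6, 6)|²=200]]
   so A = (8, 20)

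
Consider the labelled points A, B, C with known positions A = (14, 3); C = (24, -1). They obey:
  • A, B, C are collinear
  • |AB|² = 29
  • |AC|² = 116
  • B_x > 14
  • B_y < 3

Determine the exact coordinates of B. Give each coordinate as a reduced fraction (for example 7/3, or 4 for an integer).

1. B_x = 19  [[A, B, C are collinear ⇒ -4x-10y+86=0] ∩ [|B−(14, 3)|²=29]]
2. B_y = 1  [[A, B, C are collinear ⇒ -4x-10y+86=0] ∩ [|B−(14, 3)|²=29]]
   so B = (19, 1)

B = (19, 1)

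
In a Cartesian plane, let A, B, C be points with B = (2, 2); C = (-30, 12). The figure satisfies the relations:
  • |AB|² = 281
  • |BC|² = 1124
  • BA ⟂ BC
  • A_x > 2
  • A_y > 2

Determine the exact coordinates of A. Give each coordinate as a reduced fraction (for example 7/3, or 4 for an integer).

1. A_x = 7  [[BA ⟂ BC ⇒ -32x+10y+44=0] ∩ [|A−(2, 2)|²=281]]
2. A_y = 18  [[BA ⟂ BC ⇒ -32x+10y+44=0] ∩ [|A−(2, 2)|²=281]]
   so A = (7, 18)

A = (7, 18)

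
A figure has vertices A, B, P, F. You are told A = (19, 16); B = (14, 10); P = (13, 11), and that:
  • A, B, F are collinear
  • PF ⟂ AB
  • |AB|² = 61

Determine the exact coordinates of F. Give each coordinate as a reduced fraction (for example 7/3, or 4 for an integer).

F = (859/61, 616/61)

1. F_x = 859/61  [[A, B, F are collinear ⇒ 6x-5y-34=0] ∩ [PF ⟂ AB ⇒ -5x-6y+131=0]]
2. F_y = 616/61  [[A, B, F are collinear ⇒ 6x-5y-34=0] ∩ [PF ⟂ AB ⇒ -5x-6y+131=0]]
   so F = (859/61, 616/61)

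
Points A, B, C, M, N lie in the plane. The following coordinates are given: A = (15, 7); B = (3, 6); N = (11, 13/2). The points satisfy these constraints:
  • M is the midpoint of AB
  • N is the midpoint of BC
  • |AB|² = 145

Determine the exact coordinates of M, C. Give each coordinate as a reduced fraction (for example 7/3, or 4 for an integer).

M = (9, 13/2)
C = (19, 7)

1. M_x = 9  [2·M = A+B = (15, 7)+(3, 6)]
2. M_y = 13/2  [2·M = A+B = (15, 7)+(3, 6)]
   so M = (9, 13/2)
3. C_x = 19  [C = 2·N−B = 2·(11, 13/2)−(3, 6)]
4. C_y = 7  [C = 2·N−B = 2·(11, 13/2)−(3, 6)]
   so C = (19, 7)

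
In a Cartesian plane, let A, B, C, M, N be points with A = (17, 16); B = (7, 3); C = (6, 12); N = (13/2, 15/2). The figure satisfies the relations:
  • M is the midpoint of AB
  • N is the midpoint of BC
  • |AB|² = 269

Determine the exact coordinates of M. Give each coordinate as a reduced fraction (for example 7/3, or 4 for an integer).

1. M_x = 12  [2·M = A+B = (17, 16)+(7, 3)]
2. M_y = 19/2  [2·M = A+B = (17, 16)+(7, 3)]
   so M = (12, 19/2)

M = (12, 19/2)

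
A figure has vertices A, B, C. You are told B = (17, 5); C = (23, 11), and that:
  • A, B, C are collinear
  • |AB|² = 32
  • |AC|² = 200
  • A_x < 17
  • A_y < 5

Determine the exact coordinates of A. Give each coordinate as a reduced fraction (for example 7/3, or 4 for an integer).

1. A_x = 13  [[A, B, C are collinear ⇒ -6x+6y+72=0] ∩ [|A−(17, 5)|²=32]]
2. A_y = 1  [[A, B, C are collinear ⇒ -6x+6y+72=0] ∩ [|A−(17, 5)|²=32]]
   so A = (13, 1)

A = (13, 1)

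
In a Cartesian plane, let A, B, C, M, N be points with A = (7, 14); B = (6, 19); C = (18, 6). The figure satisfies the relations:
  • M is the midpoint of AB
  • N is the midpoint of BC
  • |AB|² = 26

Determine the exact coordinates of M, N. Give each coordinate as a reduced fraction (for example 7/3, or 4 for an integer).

1. M_x = 13/2  [2·M = A+B = (7, 14)+(6, 19)]
2. M_y = 33/2  [2·M = A+B = (7, 14)+(6, 19)]
   so M = (13/2, 33/2)
3. N_x = 12  [2·N = B+C = (6, 19)+(18, 6)]
4. N_y = 25/2  [2·N = B+C = (6, 19)+(18, 6)]
   so N = (12, 25/2)

M = (13/2, 33/2)
N = (12, 25/2)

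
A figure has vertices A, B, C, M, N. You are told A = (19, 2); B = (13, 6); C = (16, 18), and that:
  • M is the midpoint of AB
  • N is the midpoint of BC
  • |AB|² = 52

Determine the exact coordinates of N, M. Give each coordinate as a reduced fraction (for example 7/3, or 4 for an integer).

1. M_x = 16  [2·M = A+B = (19, 2)+(13, 6)]
2. M_y = 4  [2·M = A+B = (19, 2)+(13, 6)]
   so M = (16, 4)
3. N_x = 29/2  [2·N = B+C = (13, 6)+(16, 18)]
4. N_y = 12  [2·N = B+C = (13, 6)+(16, 18)]
   so N = (29/2, 12)

N = (29/2, 12)
M = (16, 4)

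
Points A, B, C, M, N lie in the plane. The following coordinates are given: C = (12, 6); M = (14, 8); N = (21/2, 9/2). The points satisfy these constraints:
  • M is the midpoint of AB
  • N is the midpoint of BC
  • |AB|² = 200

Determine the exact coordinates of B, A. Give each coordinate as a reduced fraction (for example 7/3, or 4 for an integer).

1. B_x = 9  [B = 2·N−C = 2·(21/2, 9/2)−(12, 6)]
2. B_y = 3  [B = 2·N−C = 2·(21/2, 9/2)−(12, 6)]
   so B = (9, 3)
3. A_x = 19  [A = 2·M−B = 2·(14, 8)−(9, 3)]
4. A_y = 13  [A = 2·M−B = 2·(14, 8)−(9, 3)]
   so A = (19, 13)

B = (9, 3)
A = (19, 13)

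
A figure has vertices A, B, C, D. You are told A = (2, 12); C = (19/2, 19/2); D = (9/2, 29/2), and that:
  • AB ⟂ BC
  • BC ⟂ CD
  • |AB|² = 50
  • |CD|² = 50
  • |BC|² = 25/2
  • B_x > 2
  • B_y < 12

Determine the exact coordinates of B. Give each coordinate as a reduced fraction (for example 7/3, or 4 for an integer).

B = (7, 7)

1. B_x = 7  [[BC ⟂ CD ⇒ 5x-5y=0] ∩ [|B−(2, 12)|²=50]]
2. B_y = 7  [[BC ⟂ CD ⇒ 5x-5y=0] ∩ [|B−(2, 12)|²=50]]
   so B = (7, 7)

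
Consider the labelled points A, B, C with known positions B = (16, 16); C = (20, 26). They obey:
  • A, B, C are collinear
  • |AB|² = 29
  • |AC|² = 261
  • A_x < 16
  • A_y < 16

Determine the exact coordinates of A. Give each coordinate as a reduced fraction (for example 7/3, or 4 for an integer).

1. A_x = 14  [[A, B, C are collinear ⇒ -10x+4y+96=0] ∩ [|A−(16, 16)|²=29]]
2. A_y = 11  [[A, B, C are collinear ⇒ -10x+4y+96=0] ∩ [|A−(16, 16)|²=29]]
   so A = (14, 11)

A = (14, 11)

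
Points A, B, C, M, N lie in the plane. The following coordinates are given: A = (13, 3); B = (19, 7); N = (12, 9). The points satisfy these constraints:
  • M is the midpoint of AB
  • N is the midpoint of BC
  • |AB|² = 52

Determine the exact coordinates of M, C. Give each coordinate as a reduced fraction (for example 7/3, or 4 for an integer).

1. M_x = 16  [2·M = A+B = (13, 3)+(19, 7)]
2. M_y = 5  [2·M = A+B = (13, 3)+(19, 7)]
   so M = (16, 5)
3. C_x = 5  [C = 2·N−B = 2·(12, 9)−(19, 7)]
4. C_y = 11  [C = 2·N−B = 2·(12, 9)−(19, 7)]
   so C = (5, 11)

M = (16, 5)
C = (5, 11)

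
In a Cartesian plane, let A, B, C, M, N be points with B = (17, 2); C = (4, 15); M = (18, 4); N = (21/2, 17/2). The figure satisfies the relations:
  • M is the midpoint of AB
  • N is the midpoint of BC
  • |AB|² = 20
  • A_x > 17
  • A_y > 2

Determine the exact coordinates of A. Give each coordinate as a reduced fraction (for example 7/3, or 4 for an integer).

1. A_x = 19  [A = 2·M−B = 2·(18, 4)−(17, 2)]
2. A_y = 6  [A = 2·M−B = 2·(18, 4)−(17, 2)]
   so A = (19, 6)

A = (19, 6)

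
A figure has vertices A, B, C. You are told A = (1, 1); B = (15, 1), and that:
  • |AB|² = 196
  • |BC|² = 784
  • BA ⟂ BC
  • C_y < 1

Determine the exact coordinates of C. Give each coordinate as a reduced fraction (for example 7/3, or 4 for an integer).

C = (15, -27)

1. C_x = 15  [[BA ⟂ BC ⇒ -14x+210=0] ∩ [|C−(15, 1)|²=784]]
2. C_y = -27  [[BA ⟂ BC ⇒ -14x+210=0] ∩ [|C−(15, 1)|²=784]]
   so C = (15, -27)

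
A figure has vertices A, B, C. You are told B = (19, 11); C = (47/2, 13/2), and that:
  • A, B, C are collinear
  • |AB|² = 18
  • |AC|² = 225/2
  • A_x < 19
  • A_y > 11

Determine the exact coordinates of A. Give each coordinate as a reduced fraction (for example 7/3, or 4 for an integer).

1. A_x = 16  [[A, B, C are collinear ⇒ 9/2x+9/2y-135=0] ∩ [|A−(19, 11)|²=18]]
2. A_y = 14  [[A, B, C are collinear ⇒ 9/2x+9/2y-135=0] ∩ [|A−(19, 11)|²=18]]
   so A = (16, 14)

A = (16, 14)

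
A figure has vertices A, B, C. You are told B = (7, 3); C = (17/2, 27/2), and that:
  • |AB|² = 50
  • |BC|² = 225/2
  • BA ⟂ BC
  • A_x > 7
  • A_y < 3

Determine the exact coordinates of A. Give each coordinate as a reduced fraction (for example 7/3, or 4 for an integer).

1. A_x = 14  [[BA ⟂ BC ⇒ 3/2x+21/2y-42=0] ∩ [|A−(7, 3)|²=50]]
2. A_y = 2  [[BA ⟂ BC ⇒ 3/2x+21/2y-42=0] ∩ [|A−(7, 3)|²=50]]
   so A = (14, 2)

A = (14, 2)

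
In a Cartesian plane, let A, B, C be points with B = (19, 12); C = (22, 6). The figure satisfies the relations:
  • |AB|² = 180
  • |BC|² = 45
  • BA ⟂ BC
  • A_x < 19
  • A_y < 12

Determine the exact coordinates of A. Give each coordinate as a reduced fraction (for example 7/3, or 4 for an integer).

1. A_x = 7  [[BA ⟂ BC ⇒ 3x-6y+15=0] ∩ [|A−(19, 12)|²=180]]
2. A_y = 6  [[BA ⟂ BC ⇒ 3x-6y+15=0] ∩ [|A−(19, 12)|²=180]]
   so A = (7, 6)

A = (7, 6)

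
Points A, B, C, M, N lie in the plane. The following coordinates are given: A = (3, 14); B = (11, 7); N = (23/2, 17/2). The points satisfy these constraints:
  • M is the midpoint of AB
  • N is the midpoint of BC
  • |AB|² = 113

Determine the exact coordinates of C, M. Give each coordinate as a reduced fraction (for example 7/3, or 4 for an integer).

C = (12, 10)
M = (7, 21/2)

1. M_x = 7  [2·M = A+B = (3, 14)+(11, 7)]
2. M_y = 21/2  [2·M = A+B = (3, 14)+(11, 7)]
   so M = (7, 21/2)
3. C_x = 12  [C = 2·N−B = 2·(23/2, 17/2)−(11, 7)]
4. C_y = 10  [C = 2·N−B = 2·(23/2, 17/2)−(11, 7)]
   so C = (12, 10)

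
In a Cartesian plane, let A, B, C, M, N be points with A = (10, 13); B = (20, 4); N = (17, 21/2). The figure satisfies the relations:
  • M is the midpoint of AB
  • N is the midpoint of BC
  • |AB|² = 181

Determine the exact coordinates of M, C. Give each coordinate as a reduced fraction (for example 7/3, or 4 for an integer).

M = (15, 17/2)
C = (14, 17)

1. M_x = 15  [2·M = A+B = (10, 13)+(20, 4)]
2. M_y = 17/2  [2·M = A+B = (10, 13)+(20, 4)]
   so M = (15, 17/2)
3. C_x = 14  [C = 2·N−B = 2·(17, 21/2)−(20, 4)]
4. C_y = 17  [C = 2·N−B = 2·(17, 21/2)−(20, 4)]
   so C = (14, 17)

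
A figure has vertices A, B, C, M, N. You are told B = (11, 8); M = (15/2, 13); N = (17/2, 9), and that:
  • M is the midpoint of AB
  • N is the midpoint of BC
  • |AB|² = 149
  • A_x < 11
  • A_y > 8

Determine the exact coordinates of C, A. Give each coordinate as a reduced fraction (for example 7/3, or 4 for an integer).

1. A_x = 4  [A = 2·M−B = 2·(15/2, 13)−(11, 8)]
2. A_y = 18  [A = 2·M−B = 2·(15/2, 13)−(11, 8)]
   so A = (4, 18)
3. C_x = 6  [C = 2·N−B = 2·(17/2, 9)−(11, 8)]
4. C_y = 10  [C = 2·N−B = 2·(17/2, 9)−(11, 8)]
   so C = (6, 10)

C = (6, 10)
A = (4, 18)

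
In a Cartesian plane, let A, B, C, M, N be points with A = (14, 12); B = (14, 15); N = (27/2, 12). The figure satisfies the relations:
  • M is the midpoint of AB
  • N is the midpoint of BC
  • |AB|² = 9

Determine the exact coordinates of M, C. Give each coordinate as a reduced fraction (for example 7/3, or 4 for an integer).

M = (14, 27/2)
C = (13, 9)

1. M_x = 14  [2·M = A+B = (14, 12)+(14, 15)]
2. M_y = 27/2  [2·M = A+B = (14, 12)+(14, 15)]
   so M = (14, 27/2)
3. C_x = 13  [C = 2·N−B = 2·(27/2, 12)−(14, 15)]
4. C_y = 9  [C = 2·N−B = 2·(27/2, 12)−(14, 15)]
   so C = (13, 9)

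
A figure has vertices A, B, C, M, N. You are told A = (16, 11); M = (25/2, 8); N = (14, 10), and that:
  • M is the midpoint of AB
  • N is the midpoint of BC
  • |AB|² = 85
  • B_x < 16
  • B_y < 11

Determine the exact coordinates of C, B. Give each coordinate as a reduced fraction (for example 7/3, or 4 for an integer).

1. B_x = 9  [B = 2·M−A = 2·(25/2, 8)−(16, 11)]
2. B_y = 5  [B = 2·M−A = 2·(25/2, 8)−(16, 11)]
   so B = (9, 5)
3. C_x = 19  [C = 2·N−B = 2·(14, 10)−(9, 5)]
4. C_y = 15  [C = 2·N−B = 2·(14, 10)−(9, 5)]
   so C = (19, 15)

C = (19, 15)
B = (9, 5)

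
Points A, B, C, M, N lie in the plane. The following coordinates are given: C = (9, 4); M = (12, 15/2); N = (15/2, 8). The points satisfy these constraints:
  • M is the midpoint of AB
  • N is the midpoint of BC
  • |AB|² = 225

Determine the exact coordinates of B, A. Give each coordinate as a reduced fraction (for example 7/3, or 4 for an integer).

B = (6, 12)
A = (18, 3)

1. B_x = 6  [B = 2·N−C = 2·(15/2, 8)−(9, 4)]
2. B_y = 12  [B = 2·N−C = 2·(15/2, 8)−(9, 4)]
   so B = (6, 12)
3. A_x = 18  [A = 2·M−B = 2·(12, 15/2)−(6, 12)]
4. A_y = 3  [A = 2·M−B = 2·(12, 15/2)−(6, 12)]
   so A = (18, 3)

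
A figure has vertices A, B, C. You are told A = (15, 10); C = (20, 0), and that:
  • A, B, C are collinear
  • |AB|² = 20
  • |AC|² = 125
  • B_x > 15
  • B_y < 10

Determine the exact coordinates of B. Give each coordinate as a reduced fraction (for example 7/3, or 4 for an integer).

1. B_x = 17  [[A, B, C are collinear ⇒ -10x-5y+200=0] ∩ [|B−(15, 10)|²=20]]
2. B_y = 6  [[A, B, C are collinear ⇒ -10x-5y+200=0] ∩ [|B−(15, 10)|²=20]]
   so B = (17, 6)

B = (17, 6)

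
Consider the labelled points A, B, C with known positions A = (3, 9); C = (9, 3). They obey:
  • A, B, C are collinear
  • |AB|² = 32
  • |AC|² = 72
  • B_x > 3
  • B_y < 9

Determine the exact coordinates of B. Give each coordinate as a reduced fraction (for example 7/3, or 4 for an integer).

1. B_x = 7  [[A, B, C are collinear ⇒ -6x-6y+72=0] ∩ [|B−(3, 9)|²=32]]
2. B_y = 5  [[A, B, C are collinear ⇒ -6x-6y+72=0] ∩ [|B−(3, 9)|²=32]]
   so B = (7, 5)

B = (7, 5)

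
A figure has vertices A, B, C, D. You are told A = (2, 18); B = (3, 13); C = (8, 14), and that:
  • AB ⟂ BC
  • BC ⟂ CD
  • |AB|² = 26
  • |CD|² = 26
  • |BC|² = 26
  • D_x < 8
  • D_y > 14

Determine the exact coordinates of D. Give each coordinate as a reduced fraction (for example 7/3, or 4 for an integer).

1. D_x = 7  [[BC ⟂ CD ⇒ 5x+1y-54=0] ∩ [|D−(8, 14)|²=26]]
2. D_y = 19  [[BC ⟂ CD ⇒ 5x+1y-54=0] ∩ [|D−(8, 14)|²=26]]
   so D = (7, 19)

D = (7, 19)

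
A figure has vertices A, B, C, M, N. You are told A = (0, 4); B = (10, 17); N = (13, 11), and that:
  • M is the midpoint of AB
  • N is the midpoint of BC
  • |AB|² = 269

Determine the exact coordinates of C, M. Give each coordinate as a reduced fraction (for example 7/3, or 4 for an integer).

C = (16, 5)
M = (5, 21/2)

1. M_x = 5  [2·M = A+B = (0, 4)+(10, 17)]
2. M_y = 21/2  [2·M = A+B = (0, 4)+(10, 17)]
   so M = (5, 21/2)
3. C_x = 16  [C = 2·N−B = 2·(13, 11)−(10, 17)]
4. C_y = 5  [C = 2·N−B = 2·(13, 11)−(10, 17)]
   so C = (16, 5)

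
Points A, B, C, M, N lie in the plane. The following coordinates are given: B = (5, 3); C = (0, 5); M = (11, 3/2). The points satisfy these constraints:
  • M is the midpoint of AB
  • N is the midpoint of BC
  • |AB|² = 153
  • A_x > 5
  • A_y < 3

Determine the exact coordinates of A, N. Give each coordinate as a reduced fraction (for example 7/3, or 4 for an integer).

A = (17, 0)
N = (5/2, 4)

1. A_x = 17  [A = 2·M−B = 2·(11, 3/2)−(5, 3)]
2. A_y = 0  [A = 2·M−B = 2·(11, 3/2)−(5, 3)]
   so A = (17, 0)
3. N_x = 5/2  [2·N = B+C = (5, 3)+(0, 5)]
4. N_y = 4  [2·N = B+C = (5, 3)+(0, 5)]
   so N = (5/2, 4)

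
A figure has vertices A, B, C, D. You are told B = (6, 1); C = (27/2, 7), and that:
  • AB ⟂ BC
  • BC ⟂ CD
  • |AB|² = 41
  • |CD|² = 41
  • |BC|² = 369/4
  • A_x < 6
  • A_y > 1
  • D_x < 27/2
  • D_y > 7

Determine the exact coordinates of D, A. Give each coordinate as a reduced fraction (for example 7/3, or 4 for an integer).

1. D_x = 19/2  [[BC ⟂ CD ⇒ 15/2x+6y-573/4=0] ∩ [|D−(27/2, 7)|²=41]]
2. D_y = 12  [[BC ⟂ CD ⇒ 15/2x+6y-573/4=0] ∩ [|D−(27/2, 7)|²=41]]
   so D = (19/2, 12)
3. A_x = 2  [[AB ⟂ BC ⇒ -15/2x-6y+51=0] ∩ [|A−(6, 1)|²=41]]
4. A_y = 6  [[AB ⟂ BC ⇒ -15/2x-6y+51=0] ∩ [|A−(6, 1)|²=41]]
   so A = (2, 6)

D = (19/2, 12)
A = (2, 6)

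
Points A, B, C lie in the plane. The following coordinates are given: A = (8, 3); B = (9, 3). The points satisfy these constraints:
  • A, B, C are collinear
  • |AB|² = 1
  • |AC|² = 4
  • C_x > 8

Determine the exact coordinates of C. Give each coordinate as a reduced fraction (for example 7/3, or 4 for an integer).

1. C_x = 10  [[A, B, C are collinear ⇒ 1y-3=0] ∩ [|C−(8, 3)|²=4]]
2. C_y = 3  [[A, B, C are collinear ⇒ 1y-3=0] ∩ [|C−(8, 3)|²=4]]
   so C = (10, 3)

C = (10, 3)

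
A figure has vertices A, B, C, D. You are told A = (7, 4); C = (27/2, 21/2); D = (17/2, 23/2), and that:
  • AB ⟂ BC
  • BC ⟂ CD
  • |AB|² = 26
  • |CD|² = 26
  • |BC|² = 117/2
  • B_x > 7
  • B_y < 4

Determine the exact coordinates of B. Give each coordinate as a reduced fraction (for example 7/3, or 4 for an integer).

B = (12, 3)

1. B_x = 12  [[BC ⟂ CD ⇒ 5x-1y-57=0] ∩ [|B−(7, 4)|²=26]]
2. B_y = 3  [[BC ⟂ CD ⇒ 5x-1y-57=0] ∩ [|B−(7, 4)|²=26]]
   so B = (12, 3)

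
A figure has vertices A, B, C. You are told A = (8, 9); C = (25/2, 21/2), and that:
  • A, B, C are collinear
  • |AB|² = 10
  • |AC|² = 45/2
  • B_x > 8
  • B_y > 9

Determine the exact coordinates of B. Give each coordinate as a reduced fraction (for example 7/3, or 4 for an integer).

1. B_x = 11  [[A, B, C are collinear ⇒ 3/2x-9/2y+57/2=0] ∩ [|B−(8, 9)|²=10]]
2. B_y = 10  [[A, B, C are collinear ⇒ 3/2x-9/2y+57/2=0] ∩ [|B−(8, 9)|²=10]]
   so B = (11, 10)

B = (11, 10)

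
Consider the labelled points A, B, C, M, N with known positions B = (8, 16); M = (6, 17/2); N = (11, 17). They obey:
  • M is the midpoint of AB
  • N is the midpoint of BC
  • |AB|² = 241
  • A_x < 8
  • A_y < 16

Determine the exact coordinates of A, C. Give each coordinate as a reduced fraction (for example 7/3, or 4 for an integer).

A = (4, 1)
C = (14, 18)

1. A_x = 4  [A = 2·M−B = 2·(6, 17/2)−(8, 16)]
2. A_y = 1  [A = 2·M−B = 2·(6, 17/2)−(8, 16)]
   so A = (4, 1)
3. C_x = 14  [C = 2·N−B = 2·(11, 17)−(8, 16)]
4. C_y = 18  [C = 2·N−B = 2·(11, 17)−(8, 16)]
   so C = (14, 18)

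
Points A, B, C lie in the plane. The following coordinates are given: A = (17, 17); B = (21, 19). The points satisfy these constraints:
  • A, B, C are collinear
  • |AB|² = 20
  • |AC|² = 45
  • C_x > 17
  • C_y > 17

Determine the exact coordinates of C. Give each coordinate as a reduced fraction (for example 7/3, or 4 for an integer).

C = (23, 20)

1. C_x = 23  [[A, B, C are collinear ⇒ -2x+4y-34=0] ∩ [|C−(17, 17)|²=45]]
2. C_y = 20  [[A, B, C are collinear ⇒ -2x+4y-34=0] ∩ [|C−(17, 17)|²=45]]
   so C = (23, 20)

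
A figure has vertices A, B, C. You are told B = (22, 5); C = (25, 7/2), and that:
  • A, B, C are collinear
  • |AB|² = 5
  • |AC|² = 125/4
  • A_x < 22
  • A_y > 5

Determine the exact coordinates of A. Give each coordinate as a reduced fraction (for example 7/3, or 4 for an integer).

A = (20, 6)

1. A_x = 20  [[A, B, C are collinear ⇒ 3/2x+3y-48=0] ∩ [|A−(22, 5)|²=5]]
2. A_y = 6  [[A, B, C are collinear ⇒ 3/2x+3y-48=0] ∩ [|A−(22, 5)|²=5]]
   so A = (20, 6)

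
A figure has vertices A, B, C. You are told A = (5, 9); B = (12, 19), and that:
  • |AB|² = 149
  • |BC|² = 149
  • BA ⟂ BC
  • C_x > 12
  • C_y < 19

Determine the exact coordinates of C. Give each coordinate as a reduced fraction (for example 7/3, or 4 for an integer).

C = (22, 12)

1. C_x = 22  [[BA ⟂ BC ⇒ -7x-10y+274=0] ∩ [|C−(12, 19)|²=149]]
2. C_y = 12  [[BA ⟂ BC ⇒ -7x-10y+274=0] ∩ [|C−(12, 19)|²=149]]
   so C = (22, 12)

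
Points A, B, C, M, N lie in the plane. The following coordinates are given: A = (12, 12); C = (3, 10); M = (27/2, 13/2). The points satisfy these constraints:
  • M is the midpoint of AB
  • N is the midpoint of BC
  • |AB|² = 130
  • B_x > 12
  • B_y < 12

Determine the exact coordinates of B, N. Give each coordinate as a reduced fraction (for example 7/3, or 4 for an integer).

B = (15, 1)
N = (9, 11/2)

1. B_x = 15  [B = 2·M−A = 2·(27/2, 13/2)−(12, 12)]
2. B_y = 1  [B = 2·M−A = 2·(27/2, 13/2)−(12, 12)]
   so B = (15, 1)
3. N_x = 9  [2·N = B+C = (15, 1)+(3, 10)]
4. N_y = 11/2  [2·N = B+C = (15, 1)+(3, 10)]
   so N = (9, 11/2)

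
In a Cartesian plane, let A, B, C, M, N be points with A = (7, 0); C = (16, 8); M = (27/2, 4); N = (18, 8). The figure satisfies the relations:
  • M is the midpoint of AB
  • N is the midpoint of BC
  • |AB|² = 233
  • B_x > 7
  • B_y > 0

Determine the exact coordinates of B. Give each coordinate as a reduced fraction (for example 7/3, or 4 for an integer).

B = (20, 8)

1. B_x = 20  [B = 2·M−A = 2·(27/2, 4)−(7, 0)]
2. B_y = 8  [B = 2·M−A = 2·(27/2, 4)−(7, 0)]
   so B = (20, 8)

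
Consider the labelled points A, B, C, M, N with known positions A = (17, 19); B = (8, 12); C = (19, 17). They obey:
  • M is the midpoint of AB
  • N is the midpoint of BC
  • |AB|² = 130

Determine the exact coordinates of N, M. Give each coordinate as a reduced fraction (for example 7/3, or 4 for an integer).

1. M_x = 25/2  [2·M = A+B = (17, 19)+(8, 12)]
2. M_y = 31/2  [2·M = A+B = (17, 19)+(8, 12)]
   so M = (25/2, 31/2)
3. N_x = 27/2  [2·N = B+C = (8, 12)+(19, 17)]
4. N_y = 29/2  [2·N = B+C = (8, 12)+(19, 17)]
   so N = (27/2, 29/2)

N = (27/2, 29/2)
M = (25/2, 31/2)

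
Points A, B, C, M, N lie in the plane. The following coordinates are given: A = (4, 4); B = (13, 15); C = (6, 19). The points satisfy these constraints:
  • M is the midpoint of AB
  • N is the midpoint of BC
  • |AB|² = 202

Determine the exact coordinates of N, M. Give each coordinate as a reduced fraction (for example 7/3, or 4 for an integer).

N = (19/2, 17)
M = (17/2, 19/2)

1. M_x = 17/2  [2·M = A+B = (4, 4)+(13, 15)]
2. M_y = 19/2  [2·M = A+B = (4, 4)+(13, 15)]
   so M = (17/2, 19/2)
3. N_x = 19/2  [2·N = B+C = (13, 15)+(6, 19)]
4. N_y = 17  [2·N = B+C = (13, 15)+(6, 19)]
   so N = (19/2, 17)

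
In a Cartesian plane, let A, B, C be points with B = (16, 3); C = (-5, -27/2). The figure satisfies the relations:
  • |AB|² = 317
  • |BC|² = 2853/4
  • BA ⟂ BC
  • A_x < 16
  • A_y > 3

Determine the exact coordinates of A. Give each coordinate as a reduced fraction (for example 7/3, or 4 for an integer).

A = (5, 17)

1. A_x = 5  [[BA ⟂ BC ⇒ -21x-33/2y+771/2=0] ∩ [|A−(16, 3)|²=317]]
2. A_y = 17  [[BA ⟂ BC ⇒ -21x-33/2y+771/2=0] ∩ [|A−(16, 3)|²=317]]
   so A = (5, 17)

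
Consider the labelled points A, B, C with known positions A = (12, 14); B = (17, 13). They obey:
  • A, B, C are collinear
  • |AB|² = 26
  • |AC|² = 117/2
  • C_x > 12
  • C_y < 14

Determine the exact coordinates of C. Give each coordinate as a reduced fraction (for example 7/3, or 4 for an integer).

C = (39/2, 25/2)

1. C_x = 39/2  [[A, B, C are collinear ⇒ 1x+5y-82=0] ∩ [|C−(12, 14)|²=117/2]]
2. C_y = 25/2  [[A, B, C are collinear ⇒ 1x+5y-82=0] ∩ [|C−(12, 14)|²=117/2]]
   so C = (39/2, 25/2)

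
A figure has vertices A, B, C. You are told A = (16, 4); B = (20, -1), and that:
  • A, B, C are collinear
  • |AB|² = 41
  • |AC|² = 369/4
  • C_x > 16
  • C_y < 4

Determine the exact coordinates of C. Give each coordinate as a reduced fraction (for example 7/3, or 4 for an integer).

1. C_x = 22  [[A, B, C are collinear ⇒ 5x+4y-96=0] ∩ [|C−(16, 4)|²=369/4]]
2. C_y = -7/2  [[A, B, C are collinear ⇒ 5x+4y-96=0] ∩ [|C−(16, 4)|²=369/4]]
   so C = (22, -7/2)

C = (22, -7/2)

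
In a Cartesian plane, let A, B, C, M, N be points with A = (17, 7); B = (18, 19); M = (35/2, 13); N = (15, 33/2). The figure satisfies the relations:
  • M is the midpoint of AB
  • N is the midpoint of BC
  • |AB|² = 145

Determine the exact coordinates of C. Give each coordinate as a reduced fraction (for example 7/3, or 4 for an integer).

C = (12, 14)

1. C_x = 12  [C = 2·N−B = 2·(15, 33/2)−(18, 19)]
2. C_y = 14  [C = 2·N−B = 2·(15, 33/2)−(18, 19)]
   so C = (12, 14)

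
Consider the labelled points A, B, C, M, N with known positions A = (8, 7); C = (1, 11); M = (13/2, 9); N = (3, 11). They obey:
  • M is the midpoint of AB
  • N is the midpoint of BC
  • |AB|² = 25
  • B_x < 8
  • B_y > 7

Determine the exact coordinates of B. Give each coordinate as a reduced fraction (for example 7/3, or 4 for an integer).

B = (5, 11)

1. B_x = 5  [B = 2·M−A = 2·(13/2, 9)−(8, 7)]
2. B_y = 11  [B = 2·M−A = 2·(13/2, 9)−(8, 7)]
   so B = (5, 11)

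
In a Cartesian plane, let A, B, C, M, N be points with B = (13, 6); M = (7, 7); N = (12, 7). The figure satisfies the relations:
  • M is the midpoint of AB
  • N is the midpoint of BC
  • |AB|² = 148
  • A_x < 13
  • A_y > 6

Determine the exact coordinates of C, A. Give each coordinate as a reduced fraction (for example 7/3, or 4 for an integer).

1. A_x = 1  [A = 2·M−B = 2·(7, 7)−(13, 6)]
2. A_y = 8  [A = 2·M−B = 2·(7, 7)−(13, 6)]
   so A = (1, 8)
3. C_x = 11  [C = 2·N−B = 2·(12, 7)−(13, 6)]
4. C_y = 8  [C = 2·N−B = 2·(12, 7)−(13, 6)]
   so C = (11, 8)

C = (11, 8)
A = (1, 8)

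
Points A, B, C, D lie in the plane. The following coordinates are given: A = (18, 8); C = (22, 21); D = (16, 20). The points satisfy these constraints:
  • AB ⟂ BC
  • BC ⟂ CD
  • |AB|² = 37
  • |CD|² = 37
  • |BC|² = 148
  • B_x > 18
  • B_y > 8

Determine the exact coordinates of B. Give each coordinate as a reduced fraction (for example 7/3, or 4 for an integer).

B = (24, 9)

1. B_x = 24  [[BC ⟂ CD ⇒ 6x+1y-153=0] ∩ [|B−(18, 8)|²=37]]
2. B_y = 9  [[BC ⟂ CD ⇒ 6x+1y-153=0] ∩ [|B−(18, 8)|²=37]]
   so B = (24, 9)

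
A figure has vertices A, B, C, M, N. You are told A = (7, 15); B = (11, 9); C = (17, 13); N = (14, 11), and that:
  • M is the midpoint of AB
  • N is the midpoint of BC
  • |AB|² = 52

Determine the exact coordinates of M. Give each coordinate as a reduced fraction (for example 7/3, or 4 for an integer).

1. M_x = 9  [2·M = A+B = (7, 15)+(11, 9)]
2. M_y = 12  [2·M = A+B = (7, 15)+(11, 9)]
   so M = (9, 12)

M = (9, 12)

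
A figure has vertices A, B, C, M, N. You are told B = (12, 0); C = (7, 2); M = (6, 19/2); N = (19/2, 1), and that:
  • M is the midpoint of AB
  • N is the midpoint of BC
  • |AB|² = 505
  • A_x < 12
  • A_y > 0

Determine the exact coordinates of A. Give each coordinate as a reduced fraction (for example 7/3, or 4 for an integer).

1. A_x = 0  [A = 2·M−B = 2·(6, 19/2)−(12, 0)]
2. A_y = 19  [A = 2·M−B = 2·(6, 19/2)−(12, 0)]
   so A = (0, 19)

A = (0, 19)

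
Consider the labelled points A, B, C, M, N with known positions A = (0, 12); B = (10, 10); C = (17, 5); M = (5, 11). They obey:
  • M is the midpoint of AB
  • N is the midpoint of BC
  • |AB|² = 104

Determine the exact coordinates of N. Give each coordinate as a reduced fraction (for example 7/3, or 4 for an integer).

1. N_x = 27/2  [2·N = B+C = (10, 10)+(17, 5)]
2. N_y = 15/2  [2·N = B+C = (10, 10)+(17, 5)]
   so N = (27/2, 15/2)

N = (27/2, 15/2)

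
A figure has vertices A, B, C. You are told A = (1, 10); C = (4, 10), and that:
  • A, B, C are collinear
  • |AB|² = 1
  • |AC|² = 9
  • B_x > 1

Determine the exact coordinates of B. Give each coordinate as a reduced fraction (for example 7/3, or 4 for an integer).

1. B_x = 2  [[A, B, C are collinear ⇒ -3y+30=0] ∩ [|B−(1, 10)|²=1]]
2. B_y = 10  [[A, B, C are collinear ⇒ -3y+30=0] ∩ [|B−(1, 10)|²=1]]
   so B = (2, 10)

B = (2, 10)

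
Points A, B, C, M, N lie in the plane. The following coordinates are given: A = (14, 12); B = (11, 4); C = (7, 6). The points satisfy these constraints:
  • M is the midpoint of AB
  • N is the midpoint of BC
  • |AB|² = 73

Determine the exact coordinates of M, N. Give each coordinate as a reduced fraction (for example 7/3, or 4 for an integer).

1. M_x = 25/2  [2·M = A+B = (14, 12)+(11, 4)]
2. M_y = 8  [2·M = A+B = (14, 12)+(11, 4)]
   so M = (25/2, 8)
3. N_x = 9  [2·N = B+C = (11, 4)+(7, 6)]
4. N_y = 5  [2·N = B+C = (11, 4)+(7, 6)]
   so N = (9, 5)

M = (25/2, 8)
N = (9, 5)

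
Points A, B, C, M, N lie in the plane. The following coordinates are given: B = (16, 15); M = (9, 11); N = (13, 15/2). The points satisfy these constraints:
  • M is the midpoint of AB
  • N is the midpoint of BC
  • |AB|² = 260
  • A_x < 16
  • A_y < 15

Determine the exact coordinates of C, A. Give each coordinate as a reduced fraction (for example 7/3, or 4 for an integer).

C = (10, 0)
A = (2, 7)

1. A_x = 2  [A = 2·M−B = 2·(9, 11)−(16, 15)]
2. A_y = 7  [A = 2·M−B = 2·(9, 11)−(16, 15)]
   so A = (2, 7)
3. C_x = 10  [C = 2·N−B = 2·(13, 15/2)−(16, 15)]
4. C_y = 0  [C = 2·N−B = 2·(13, 15/2)−(16, 15)]
   so C = (10, 0)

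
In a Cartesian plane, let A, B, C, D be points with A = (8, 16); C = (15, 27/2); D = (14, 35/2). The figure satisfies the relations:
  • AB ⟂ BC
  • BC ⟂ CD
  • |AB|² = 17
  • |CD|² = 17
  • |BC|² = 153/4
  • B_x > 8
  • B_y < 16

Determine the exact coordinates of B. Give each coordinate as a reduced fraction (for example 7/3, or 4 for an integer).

1. B_x = 9  [[BC ⟂ CD ⇒ 1x-4y+39=0] ∩ [|B−(8, 16)|²=17]]
2. B_y = 12  [[BC ⟂ CD ⇒ 1x-4y+39=0] ∩ [|B−(8, 16)|²=17]]
   so B = (9, 12)

B = (9, 12)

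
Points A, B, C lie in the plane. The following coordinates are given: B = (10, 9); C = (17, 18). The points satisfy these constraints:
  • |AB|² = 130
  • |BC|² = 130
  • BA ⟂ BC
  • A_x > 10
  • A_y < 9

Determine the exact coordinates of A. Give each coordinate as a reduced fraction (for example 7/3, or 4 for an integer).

1. A_x = 19  [[BA ⟂ BC ⇒ 7x+9y-151=0] ∩ [|A−(10, 9)|²=130]]
2. A_y = 2  [[BA ⟂ BC ⇒ 7x+9y-151=0] ∩ [|A−(10, 9)|²=130]]
   so A = (19, 2)

A = (19, 2)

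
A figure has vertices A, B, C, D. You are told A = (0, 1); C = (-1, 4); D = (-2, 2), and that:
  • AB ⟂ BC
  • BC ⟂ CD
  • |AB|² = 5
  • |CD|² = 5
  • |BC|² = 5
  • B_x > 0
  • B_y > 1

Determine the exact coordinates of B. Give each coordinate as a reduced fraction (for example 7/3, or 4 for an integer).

B = (1, 3)

1. B_x = 1  [[BC ⟂ CD ⇒ 1x+2y-7=0] ∩ [|B−(0, 1)|²=5]]
2. B_y = 3  [[BC ⟂ CD ⇒ 1x+2y-7=0] ∩ [|B−(0, 1)|²=5]]
   so B = (1, 3)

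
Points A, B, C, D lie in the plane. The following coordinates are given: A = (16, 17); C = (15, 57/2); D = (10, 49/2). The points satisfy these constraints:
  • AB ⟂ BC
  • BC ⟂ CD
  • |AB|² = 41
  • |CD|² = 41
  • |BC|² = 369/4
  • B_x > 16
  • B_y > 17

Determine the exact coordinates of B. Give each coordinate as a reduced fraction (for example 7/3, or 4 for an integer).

B = (21, 21)

1. B_x = 21  [[BC ⟂ CD ⇒ 5x+4y-189=0] ∩ [|B−(16, 17)|²=41]]
2. B_y = 21  [[BC ⟂ CD ⇒ 5x+4y-189=0] ∩ [|B−(16, 17)|²=41]]
   so B = (21, 21)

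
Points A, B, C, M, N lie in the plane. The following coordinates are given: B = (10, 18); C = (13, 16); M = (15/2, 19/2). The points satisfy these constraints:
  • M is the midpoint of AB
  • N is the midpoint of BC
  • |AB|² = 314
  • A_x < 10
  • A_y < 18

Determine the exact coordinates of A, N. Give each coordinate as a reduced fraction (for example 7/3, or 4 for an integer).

1. A_x = 5  [A = 2·M−B = 2·(15/2, 19/2)−(10, 18)]
2. A_y = 1  [A = 2·M−B = 2·(15/2, 19/2)−(10, 18)]
   so A = (5, 1)
3. N_x = 23/2  [2·N = B+C = (10, 18)+(13, 16)]
4. N_y = 17  [2·N = B+C = (10, 18)+(13, 16)]
   so N = (23/2, 17)

A = (5, 1)
N = (23/2, 17)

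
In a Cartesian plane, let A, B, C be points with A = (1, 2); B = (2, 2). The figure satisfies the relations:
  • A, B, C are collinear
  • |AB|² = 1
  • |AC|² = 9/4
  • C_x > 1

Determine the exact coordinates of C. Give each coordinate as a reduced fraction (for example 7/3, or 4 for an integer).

C = (5/2, 2)

1. C_x = 5/2  [[A, B, C are collinear ⇒ 1y-2=0] ∩ [|C−(1, 2)|²=9/4]]
2. C_y = 2  [[A, B, C are collinear ⇒ 1y-2=0] ∩ [|C−(1, 2)|²=9/4]]
   so C = (5/2, 2)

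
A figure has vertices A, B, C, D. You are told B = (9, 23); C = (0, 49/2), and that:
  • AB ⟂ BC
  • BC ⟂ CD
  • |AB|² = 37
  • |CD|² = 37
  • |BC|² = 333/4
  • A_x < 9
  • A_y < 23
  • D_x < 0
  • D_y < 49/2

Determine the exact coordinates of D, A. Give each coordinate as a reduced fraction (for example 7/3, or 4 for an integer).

1. D_x = -1  [[BC ⟂ CD ⇒ -9x+3/2y-147/4=0] ∩ [|D−(0, 49/2)|²=37]]
2. D_y = 37/2  [[BC ⟂ CD ⇒ -9x+3/2y-147/4=0] ∩ [|D−(0, 49/2)|²=37]]
   so D = (-1, 37/2)
3. A_x = 8  [[AB ⟂ BC ⇒ 9x-3/2y-93/2=0] ∩ [|A−(9, 23)|²=37]]
4. A_y = 17  [[AB ⟂ BC ⇒ 9x-3/2y-93/2=0] ∩ [|A−(9, 23)|²=37]]
   so A = (8, 17)

D = (-1, 37/2)
A = (8, 17)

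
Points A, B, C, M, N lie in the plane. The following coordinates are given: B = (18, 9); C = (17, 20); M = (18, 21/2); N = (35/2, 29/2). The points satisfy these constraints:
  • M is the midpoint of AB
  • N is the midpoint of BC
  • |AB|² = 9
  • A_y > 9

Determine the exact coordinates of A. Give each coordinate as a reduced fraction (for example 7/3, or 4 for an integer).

A = (18, 12)

1. A_x = 18  [A = 2·M−B = 2·(18, 21/2)−(18, 9)]
2. A_y = 12  [A = 2·M−B = 2·(18, 21/2)−(18, 9)]
   so A = (18, 12)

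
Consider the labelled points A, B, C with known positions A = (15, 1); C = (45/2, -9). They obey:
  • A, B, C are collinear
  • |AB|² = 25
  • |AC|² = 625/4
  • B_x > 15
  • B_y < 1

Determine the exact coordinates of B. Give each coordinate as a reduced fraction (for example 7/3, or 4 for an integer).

1. B_x = 18  [[A, B, C are collinear ⇒ -10x-15/2y+315/2=0] ∩ [|B−(15, 1)|²=25]]
2. B_y = -3  [[A, B, C are collinear ⇒ -10x-15/2y+315/2=0] ∩ [|B−(15, 1)|²=25]]
   so B = (18, -3)

B = (18, -3)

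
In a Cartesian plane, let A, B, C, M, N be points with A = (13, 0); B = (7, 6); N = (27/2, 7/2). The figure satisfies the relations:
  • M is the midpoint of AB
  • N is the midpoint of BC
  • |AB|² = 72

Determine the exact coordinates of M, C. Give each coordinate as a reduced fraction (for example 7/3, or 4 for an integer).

1. M_x = 10  [2·M = A+B = (13, 0)+(7, 6)]
2. M_y = 3  [2·M = A+B = (13, 0)+(7, 6)]
   so M = (10, 3)
3. C_x = 20  [C = 2·N−B = 2·(27/2, 7/2)−(7, 6)]
4. C_y = 1  [C = 2·N−B = 2·(27/2, 7/2)−(7, 6)]
   so C = (20, 1)

M = (10, 3)
C = (20, 1)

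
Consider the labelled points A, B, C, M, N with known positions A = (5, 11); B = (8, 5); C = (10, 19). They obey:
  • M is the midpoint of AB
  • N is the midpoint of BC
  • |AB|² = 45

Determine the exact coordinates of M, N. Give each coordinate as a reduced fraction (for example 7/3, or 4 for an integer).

1. M_x = 13/2  [2·M = A+B = (5, 11)+(8, 5)]
2. M_y = 8  [2·M = A+B = (5, 11)+(8, 5)]
   so M = (13/2, 8)
3. N_x = 9  [2·N = B+C = (8, 5)+(10, 19)]
4. N_y = 12  [2·N = B+C = (8, 5)+(10, 19)]
   so N = (9, 12)

M = (13/2, 8)
N = (9, 12)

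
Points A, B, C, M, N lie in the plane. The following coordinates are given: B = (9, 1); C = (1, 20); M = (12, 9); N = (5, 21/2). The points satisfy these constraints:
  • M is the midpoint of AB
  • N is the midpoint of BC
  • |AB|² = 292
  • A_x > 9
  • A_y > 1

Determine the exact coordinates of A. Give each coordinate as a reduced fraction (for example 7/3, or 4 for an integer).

A = (15, 17)

1. A_x = 15  [A = 2·M−B = 2·(12, 9)−(9, 1)]
2. A_y = 17  [A = 2·M−B = 2·(12, 9)−(9, 1)]
   so A = (15, 17)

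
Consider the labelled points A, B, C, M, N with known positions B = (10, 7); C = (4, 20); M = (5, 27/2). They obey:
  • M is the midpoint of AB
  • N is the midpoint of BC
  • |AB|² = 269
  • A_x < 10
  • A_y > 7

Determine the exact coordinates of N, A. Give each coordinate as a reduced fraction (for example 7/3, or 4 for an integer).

1. A_x = 0  [A = 2·M−B = 2·(5, 27/2)−(10, 7)]
2. A_y = 20  [A = 2·M−B = 2·(5, 27/2)−(10, 7)]
   so A = (0, 20)
3. N_x = 7  [2·N = B+C = (10, 7)+(4, 20)]
4. N_y = 27/2  [2·N = B+C = (10, 7)+(4, 20)]
   so N = (7, 27/2)

N = (7, 27/2)
A = (0, 20)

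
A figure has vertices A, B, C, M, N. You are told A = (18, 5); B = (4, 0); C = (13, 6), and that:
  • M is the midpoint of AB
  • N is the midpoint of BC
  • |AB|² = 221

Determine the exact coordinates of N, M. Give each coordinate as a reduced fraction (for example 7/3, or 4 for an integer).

N = (17/2, 3)
M = (11, 5/2)

1. M_x = 11  [2·M = A+B = (18, 5)+(4, 0)]
2. M_y = 5/2  [2·M = A+B = (18, 5)+(4, 0)]
   so M = (11, 5/2)
3. N_x = 17/2  [2·N = B+C = (4, 0)+(13, 6)]
4. N_y = 3  [2·N = B+C = (4, 0)+(13, 6)]
   so N = (17/2, 3)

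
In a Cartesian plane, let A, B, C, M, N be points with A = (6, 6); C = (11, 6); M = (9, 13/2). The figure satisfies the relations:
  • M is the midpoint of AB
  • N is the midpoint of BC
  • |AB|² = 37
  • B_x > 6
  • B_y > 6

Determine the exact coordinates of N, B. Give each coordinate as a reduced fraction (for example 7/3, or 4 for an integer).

1. B_x = 12  [B = 2·M−A = 2·(9, 13/2)−(6, 6)]
2. B_y = 7  [B = 2·M−A = 2·(9, 13/2)−(6, 6)]
   so B = (12, 7)
3. N_x = 23/2  [2·N = B+C = (12, 7)+(11, 6)]
4. N_y = 13/2  [2·N = B+C = (12, 7)+(11, 6)]
   so N = (23/2, 13/2)

N = (23/2, 13/2)
B = (12, 7)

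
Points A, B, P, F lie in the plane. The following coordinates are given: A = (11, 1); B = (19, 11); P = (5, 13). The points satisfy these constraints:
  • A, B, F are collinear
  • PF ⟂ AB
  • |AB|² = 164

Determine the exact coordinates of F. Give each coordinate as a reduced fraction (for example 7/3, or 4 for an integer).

1. F_x = 595/41  [[A, B, F are collinear ⇒ -10x+8y+102=0] ∩ [PF ⟂ AB ⇒ 8x+10y-170=0]]
2. F_y = 221/41  [[A, B, F are collinear ⇒ -10x+8y+102=0] ∩ [PF ⟂ AB ⇒ 8x+10y-170=0]]
   so F = (595/41, 221/41)

F = (595/41, 221/41)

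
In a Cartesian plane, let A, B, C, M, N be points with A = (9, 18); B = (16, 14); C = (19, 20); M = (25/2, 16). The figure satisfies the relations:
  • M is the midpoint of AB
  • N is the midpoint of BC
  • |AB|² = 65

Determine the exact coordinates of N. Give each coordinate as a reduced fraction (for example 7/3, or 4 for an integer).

N = (35/2, 17)

1. N_x = 35/2  [2·N = B+C = (16, 14)+(19, 20)]
2. N_y = 17  [2·N = B+C = (16, 14)+(19, 20)]
   so N = (35/2, 17)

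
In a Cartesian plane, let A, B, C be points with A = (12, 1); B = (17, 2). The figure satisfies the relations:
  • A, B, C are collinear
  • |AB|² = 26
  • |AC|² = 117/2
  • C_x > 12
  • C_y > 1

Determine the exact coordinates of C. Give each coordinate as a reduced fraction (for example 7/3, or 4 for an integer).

1. C_x = 39/2  [[A, B, C are collinear ⇒ -1x+5y+7=0] ∩ [|C−(12, 1)|²=117/2]]
2. C_y = 5/2  [[A, B, C are collinear ⇒ -1x+5y+7=0] ∩ [|C−(12, 1)|²=117/2]]
   so C = (39/2, 5/2)

C = (39/2, 5/2)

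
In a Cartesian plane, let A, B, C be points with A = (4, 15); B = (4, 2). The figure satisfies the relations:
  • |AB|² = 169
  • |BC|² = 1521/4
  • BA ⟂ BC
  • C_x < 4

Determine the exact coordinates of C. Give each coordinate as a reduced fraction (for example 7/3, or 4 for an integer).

C = (-31/2, 2)

1. C_x = -31/2  [[BA ⟂ BC ⇒ 13y-26=0] ∩ [|C−(4, 2)|²=1521/4]]
2. C_y = 2  [[BA ⟂ BC ⇒ 13y-26=0] ∩ [|C−(4, 2)|²=1521/4]]
   so C = (-31/2, 2)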